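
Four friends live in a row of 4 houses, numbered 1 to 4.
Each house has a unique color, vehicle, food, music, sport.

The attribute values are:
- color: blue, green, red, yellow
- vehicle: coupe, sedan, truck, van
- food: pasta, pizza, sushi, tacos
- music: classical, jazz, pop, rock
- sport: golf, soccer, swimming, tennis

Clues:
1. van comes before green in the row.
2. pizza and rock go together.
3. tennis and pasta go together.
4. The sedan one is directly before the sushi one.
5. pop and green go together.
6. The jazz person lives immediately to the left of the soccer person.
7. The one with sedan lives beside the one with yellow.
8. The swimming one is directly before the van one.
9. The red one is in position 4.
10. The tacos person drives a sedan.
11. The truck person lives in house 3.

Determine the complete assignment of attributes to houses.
Solution:

House | Color | Vehicle | Food | Music | Sport
----------------------------------------------
  1   | blue | sedan | tacos | jazz | swimming
  2   | yellow | van | sushi | classical | soccer
  3   | green | truck | pasta | pop | tennis
  4   | red | coupe | pizza | rock | golf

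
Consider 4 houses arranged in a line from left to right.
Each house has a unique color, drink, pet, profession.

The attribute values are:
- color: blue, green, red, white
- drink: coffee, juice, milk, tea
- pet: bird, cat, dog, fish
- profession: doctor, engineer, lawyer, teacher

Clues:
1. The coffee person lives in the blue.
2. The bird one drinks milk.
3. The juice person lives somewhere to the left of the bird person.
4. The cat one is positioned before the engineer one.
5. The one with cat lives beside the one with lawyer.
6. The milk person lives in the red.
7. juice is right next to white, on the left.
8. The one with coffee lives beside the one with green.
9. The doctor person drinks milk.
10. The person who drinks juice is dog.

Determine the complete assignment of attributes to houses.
Solution:

House | Color | Drink | Pet | Profession
----------------------------------------
  1   | blue | coffee | cat | teacher
  2   | green | juice | dog | lawyer
  3   | white | tea | fish | engineer
  4   | red | milk | bird | doctor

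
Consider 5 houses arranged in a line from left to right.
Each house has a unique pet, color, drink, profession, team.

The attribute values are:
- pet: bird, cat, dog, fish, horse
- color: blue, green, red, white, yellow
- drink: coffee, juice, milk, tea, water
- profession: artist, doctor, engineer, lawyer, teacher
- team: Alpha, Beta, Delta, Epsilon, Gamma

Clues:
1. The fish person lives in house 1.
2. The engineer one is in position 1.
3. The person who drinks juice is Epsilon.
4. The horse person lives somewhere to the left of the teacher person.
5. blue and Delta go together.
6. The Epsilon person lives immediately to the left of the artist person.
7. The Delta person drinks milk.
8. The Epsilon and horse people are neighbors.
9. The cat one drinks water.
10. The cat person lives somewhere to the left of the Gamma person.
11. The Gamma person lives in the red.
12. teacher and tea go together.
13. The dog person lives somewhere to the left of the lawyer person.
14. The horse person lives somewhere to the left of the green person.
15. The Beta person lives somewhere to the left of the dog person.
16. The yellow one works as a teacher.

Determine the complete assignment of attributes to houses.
Solution:

House | Pet | Color | Drink | Profession | Team
-----------------------------------------------
  1   | fish | white | juice | engineer | Epsilon
  2   | horse | blue | milk | artist | Delta
  3   | cat | green | water | doctor | Beta
  4   | dog | yellow | tea | teacher | Alpha
  5   | bird | red | coffee | lawyer | Gamma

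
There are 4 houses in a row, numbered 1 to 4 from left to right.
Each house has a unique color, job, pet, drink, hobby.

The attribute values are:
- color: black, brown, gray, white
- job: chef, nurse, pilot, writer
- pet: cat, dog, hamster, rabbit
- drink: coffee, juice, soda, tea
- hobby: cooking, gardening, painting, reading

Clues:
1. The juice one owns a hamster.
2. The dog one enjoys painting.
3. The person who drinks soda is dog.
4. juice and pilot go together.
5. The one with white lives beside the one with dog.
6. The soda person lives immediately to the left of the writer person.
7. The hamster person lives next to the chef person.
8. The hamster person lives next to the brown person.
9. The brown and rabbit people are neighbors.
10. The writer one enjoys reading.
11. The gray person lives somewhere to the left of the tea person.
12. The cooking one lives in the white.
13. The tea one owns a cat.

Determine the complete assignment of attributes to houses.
Solution:

House | Color | Job | Pet | Drink | Hobby
-----------------------------------------
  1   | white | pilot | hamster | juice | cooking
  2   | brown | chef | dog | soda | painting
  3   | gray | writer | rabbit | coffee | reading
  4   | black | nurse | cat | tea | gardening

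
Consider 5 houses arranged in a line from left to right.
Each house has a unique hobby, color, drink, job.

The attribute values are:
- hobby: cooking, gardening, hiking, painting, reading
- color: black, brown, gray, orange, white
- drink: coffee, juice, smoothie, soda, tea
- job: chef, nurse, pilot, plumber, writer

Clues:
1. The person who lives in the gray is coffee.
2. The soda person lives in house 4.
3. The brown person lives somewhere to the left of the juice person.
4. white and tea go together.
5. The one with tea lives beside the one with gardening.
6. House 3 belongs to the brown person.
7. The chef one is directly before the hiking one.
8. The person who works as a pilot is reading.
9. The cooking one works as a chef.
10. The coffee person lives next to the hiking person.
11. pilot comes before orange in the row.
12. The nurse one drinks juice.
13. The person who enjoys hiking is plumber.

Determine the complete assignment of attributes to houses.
Solution:

House | Hobby | Color | Drink | Job
-----------------------------------
  1   | cooking | gray | coffee | chef
  2   | hiking | white | tea | plumber
  3   | gardening | brown | smoothie | writer
  4   | reading | black | soda | pilot
  5   | painting | orange | juice | nurse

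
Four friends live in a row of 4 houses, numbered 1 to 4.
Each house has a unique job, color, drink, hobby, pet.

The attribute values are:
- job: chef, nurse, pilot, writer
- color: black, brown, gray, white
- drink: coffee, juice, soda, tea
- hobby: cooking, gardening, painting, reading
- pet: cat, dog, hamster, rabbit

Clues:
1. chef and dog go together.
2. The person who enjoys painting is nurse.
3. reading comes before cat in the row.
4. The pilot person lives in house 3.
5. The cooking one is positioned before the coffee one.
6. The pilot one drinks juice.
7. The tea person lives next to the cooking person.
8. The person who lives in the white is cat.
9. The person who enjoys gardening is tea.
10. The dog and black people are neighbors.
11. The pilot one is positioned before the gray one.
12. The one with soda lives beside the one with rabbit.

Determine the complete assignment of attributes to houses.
Solution:

House | Job | Color | Drink | Hobby | Pet
-----------------------------------------
  1   | chef | brown | soda | reading | dog
  2   | writer | black | tea | gardening | rabbit
  3   | pilot | white | juice | cooking | cat
  4   | nurse | gray | coffee | painting | hamster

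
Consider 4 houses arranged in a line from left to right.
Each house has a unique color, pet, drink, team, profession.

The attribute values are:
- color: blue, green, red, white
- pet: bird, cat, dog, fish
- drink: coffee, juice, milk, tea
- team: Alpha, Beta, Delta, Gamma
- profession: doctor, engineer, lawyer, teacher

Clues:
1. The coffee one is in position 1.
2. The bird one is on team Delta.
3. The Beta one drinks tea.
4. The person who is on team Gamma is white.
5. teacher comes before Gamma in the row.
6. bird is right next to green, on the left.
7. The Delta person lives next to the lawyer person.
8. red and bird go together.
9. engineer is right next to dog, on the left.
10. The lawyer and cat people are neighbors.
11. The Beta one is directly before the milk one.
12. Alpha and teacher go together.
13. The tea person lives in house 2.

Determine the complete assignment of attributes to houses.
Solution:

House | Color | Pet | Drink | Team | Profession
-----------------------------------------------
  1   | red | bird | coffee | Delta | engineer
  2   | green | dog | tea | Beta | lawyer
  3   | blue | cat | milk | Alpha | teacher
  4   | white | fish | juice | Gamma | doctor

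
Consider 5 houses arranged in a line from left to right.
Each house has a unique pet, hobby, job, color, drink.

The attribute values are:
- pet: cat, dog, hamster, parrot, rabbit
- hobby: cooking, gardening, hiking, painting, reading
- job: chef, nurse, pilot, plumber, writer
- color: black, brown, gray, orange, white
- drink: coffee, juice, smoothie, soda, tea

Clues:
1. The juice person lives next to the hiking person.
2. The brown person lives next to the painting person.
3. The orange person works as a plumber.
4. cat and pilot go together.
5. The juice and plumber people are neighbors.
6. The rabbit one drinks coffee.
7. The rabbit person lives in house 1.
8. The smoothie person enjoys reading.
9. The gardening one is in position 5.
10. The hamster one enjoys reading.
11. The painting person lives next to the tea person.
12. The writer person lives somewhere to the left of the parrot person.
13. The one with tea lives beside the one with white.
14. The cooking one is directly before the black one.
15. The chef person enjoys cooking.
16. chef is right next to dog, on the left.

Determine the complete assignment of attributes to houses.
Solution:

House | Pet | Hobby | Job | Color | Drink
-----------------------------------------
  1   | rabbit | cooking | chef | brown | coffee
  2   | dog | painting | writer | black | juice
  3   | parrot | hiking | plumber | orange | tea
  4   | hamster | reading | nurse | white | smoothie
  5   | cat | gardening | pilot | gray | soda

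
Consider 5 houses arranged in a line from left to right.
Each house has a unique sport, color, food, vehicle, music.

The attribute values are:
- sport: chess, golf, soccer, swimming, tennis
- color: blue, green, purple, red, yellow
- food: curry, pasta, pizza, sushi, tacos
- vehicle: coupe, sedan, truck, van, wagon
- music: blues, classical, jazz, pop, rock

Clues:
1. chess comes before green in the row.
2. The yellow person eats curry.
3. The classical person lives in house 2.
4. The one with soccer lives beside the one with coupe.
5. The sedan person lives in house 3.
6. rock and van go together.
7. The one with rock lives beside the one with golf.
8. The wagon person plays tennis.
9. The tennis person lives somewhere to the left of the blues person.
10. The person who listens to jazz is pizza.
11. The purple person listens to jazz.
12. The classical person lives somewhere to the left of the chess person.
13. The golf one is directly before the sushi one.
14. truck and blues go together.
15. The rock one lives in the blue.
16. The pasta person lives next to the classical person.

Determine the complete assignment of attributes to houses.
Solution:

House | Sport | Color | Food | Vehicle | Music
----------------------------------------------
  1   | soccer | blue | pasta | van | rock
  2   | golf | yellow | curry | coupe | classical
  3   | chess | red | sushi | sedan | pop
  4   | tennis | purple | pizza | wagon | jazz
  5   | swimming | green | tacos | truck | blues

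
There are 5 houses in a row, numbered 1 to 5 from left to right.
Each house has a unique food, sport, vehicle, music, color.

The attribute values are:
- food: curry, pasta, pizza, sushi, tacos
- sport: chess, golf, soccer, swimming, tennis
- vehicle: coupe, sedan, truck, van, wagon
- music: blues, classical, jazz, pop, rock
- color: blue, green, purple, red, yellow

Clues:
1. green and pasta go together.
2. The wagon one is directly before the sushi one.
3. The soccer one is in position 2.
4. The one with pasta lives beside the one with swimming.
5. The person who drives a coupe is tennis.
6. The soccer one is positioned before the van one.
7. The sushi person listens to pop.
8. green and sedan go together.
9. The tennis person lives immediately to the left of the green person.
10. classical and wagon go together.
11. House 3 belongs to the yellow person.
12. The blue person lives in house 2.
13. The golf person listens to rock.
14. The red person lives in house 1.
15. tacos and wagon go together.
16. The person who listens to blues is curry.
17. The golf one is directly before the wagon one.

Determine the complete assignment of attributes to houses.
Solution:

House | Food | Sport | Vehicle | Music | Color
----------------------------------------------
  1   | pizza | golf | truck | rock | red
  2   | tacos | soccer | wagon | classical | blue
  3   | sushi | tennis | coupe | pop | yellow
  4   | pasta | chess | sedan | jazz | green
  5   | curry | swimming | van | blues | purple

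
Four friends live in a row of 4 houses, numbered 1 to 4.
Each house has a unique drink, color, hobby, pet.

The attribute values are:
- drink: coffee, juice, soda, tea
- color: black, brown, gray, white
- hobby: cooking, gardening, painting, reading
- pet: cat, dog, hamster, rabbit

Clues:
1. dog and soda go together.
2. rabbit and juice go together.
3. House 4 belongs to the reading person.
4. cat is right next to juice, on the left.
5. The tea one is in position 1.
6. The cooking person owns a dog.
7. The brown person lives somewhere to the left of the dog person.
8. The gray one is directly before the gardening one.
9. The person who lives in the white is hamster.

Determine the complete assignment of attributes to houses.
Solution:

House | Drink | Color | Hobby | Pet
-----------------------------------
  1   | tea | gray | painting | cat
  2   | juice | brown | gardening | rabbit
  3   | soda | black | cooking | dog
  4   | coffee | white | reading | hamster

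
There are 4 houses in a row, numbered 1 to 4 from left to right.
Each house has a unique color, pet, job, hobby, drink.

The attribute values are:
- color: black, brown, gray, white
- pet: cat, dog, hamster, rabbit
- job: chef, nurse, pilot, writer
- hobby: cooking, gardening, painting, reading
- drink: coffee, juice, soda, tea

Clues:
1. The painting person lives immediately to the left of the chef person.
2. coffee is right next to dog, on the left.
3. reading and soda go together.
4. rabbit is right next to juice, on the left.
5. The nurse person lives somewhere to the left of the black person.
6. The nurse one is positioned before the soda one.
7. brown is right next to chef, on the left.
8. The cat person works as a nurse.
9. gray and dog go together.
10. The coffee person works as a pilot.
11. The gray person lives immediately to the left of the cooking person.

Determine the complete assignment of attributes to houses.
Solution:

House | Color | Pet | Job | Hobby | Drink
-----------------------------------------
  1   | brown | rabbit | pilot | painting | coffee
  2   | gray | dog | chef | gardening | juice
  3   | white | cat | nurse | cooking | tea
  4   | black | hamster | writer | reading | soda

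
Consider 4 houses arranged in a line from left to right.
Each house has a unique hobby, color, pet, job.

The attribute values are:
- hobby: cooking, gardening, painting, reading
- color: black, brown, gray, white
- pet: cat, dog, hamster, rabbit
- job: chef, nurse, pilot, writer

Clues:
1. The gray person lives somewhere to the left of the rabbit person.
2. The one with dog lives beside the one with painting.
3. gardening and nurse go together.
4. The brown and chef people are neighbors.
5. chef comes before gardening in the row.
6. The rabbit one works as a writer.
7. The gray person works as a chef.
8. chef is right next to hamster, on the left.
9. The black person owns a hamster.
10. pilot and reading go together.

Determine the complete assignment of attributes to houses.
Solution:

House | Hobby | Color | Pet | Job
---------------------------------
  1   | reading | brown | dog | pilot
  2   | painting | gray | cat | chef
  3   | gardening | black | hamster | nurse
  4   | cooking | white | rabbit | writer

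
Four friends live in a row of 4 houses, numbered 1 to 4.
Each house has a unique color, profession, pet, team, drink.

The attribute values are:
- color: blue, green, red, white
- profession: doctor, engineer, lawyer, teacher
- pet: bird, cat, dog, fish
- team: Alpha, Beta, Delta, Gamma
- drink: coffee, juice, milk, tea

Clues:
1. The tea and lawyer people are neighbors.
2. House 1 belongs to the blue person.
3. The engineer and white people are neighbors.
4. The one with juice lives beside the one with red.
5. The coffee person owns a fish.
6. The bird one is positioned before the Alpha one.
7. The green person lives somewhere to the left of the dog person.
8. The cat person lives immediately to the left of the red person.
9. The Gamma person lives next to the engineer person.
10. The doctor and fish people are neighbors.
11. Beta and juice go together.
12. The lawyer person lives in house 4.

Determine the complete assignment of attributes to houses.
Solution:

House | Color | Profession | Pet | Team | Drink
-----------------------------------------------
  1   | blue | doctor | cat | Beta | juice
  2   | red | teacher | fish | Gamma | coffee
  3   | green | engineer | bird | Delta | tea
  4   | white | lawyer | dog | Alpha | milk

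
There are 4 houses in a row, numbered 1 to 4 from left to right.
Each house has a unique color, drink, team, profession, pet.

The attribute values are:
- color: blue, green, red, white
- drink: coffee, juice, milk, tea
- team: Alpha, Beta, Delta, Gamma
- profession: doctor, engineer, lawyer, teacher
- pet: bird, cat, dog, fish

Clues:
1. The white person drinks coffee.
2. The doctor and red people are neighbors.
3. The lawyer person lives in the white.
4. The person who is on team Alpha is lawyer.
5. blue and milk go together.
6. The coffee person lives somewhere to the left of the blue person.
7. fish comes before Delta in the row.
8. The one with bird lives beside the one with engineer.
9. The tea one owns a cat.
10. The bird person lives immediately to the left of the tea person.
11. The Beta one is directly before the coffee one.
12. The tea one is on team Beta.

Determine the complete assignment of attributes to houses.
Solution:

House | Color | Drink | Team | Profession | Pet
-----------------------------------------------
  1   | green | juice | Gamma | doctor | bird
  2   | red | tea | Beta | engineer | cat
  3   | white | coffee | Alpha | lawyer | fish
  4   | blue | milk | Delta | teacher | dog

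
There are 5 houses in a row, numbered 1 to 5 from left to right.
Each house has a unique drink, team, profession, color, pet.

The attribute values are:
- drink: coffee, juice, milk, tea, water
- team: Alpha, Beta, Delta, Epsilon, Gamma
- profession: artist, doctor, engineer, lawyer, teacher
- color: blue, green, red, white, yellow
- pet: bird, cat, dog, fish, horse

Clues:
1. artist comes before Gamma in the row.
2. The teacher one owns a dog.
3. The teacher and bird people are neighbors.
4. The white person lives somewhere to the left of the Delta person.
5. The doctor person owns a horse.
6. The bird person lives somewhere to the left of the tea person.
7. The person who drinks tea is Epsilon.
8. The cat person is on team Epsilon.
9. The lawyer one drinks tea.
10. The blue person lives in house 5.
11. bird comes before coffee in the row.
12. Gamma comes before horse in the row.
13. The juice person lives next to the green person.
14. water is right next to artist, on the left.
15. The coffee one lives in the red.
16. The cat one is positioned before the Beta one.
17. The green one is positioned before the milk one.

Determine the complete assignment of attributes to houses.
Solution:

House | Drink | Team | Profession | Color | Pet
-----------------------------------------------
  1   | water | Alpha | teacher | white | dog
  2   | juice | Delta | artist | yellow | bird
  3   | tea | Epsilon | lawyer | green | cat
  4   | coffee | Gamma | engineer | red | fish
  5   | milk | Beta | doctor | blue | horse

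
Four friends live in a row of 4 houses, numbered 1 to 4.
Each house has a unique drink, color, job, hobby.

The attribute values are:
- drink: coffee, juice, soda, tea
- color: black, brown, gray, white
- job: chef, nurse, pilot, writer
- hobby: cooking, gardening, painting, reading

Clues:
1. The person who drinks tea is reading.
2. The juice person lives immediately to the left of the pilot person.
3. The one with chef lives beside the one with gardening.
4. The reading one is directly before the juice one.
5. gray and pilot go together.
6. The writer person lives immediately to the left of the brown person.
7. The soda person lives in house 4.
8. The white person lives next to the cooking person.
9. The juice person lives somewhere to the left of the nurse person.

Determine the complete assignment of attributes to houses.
Solution:

House | Drink | Color | Job | Hobby
-----------------------------------
  1   | tea | white | writer | reading
  2   | juice | brown | chef | cooking
  3   | coffee | gray | pilot | gardening
  4   | soda | black | nurse | painting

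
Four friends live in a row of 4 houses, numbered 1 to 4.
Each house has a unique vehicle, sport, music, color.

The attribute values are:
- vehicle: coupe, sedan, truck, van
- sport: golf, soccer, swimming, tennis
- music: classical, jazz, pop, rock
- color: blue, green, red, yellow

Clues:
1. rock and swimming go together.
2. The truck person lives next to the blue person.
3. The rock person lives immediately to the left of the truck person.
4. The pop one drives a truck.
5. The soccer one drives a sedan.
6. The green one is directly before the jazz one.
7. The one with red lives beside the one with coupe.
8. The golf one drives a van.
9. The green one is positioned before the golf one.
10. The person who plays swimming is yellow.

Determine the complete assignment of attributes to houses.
Solution:

House | Vehicle | Sport | Music | Color
---------------------------------------
  1   | sedan | soccer | classical | red
  2   | coupe | swimming | rock | yellow
  3   | truck | tennis | pop | green
  4   | van | golf | jazz | blue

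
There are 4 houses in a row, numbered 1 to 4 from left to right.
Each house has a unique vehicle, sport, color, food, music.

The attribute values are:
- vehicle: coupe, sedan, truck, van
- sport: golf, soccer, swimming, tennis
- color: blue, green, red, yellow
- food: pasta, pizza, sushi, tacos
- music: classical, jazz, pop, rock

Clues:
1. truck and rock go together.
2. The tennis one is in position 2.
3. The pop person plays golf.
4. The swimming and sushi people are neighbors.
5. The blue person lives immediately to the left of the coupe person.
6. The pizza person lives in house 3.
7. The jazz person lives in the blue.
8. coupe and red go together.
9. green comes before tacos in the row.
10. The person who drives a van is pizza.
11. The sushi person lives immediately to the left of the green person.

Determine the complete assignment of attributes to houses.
Solution:

House | Vehicle | Sport | Color | Food | Music
----------------------------------------------
  1   | sedan | swimming | blue | pasta | jazz
  2   | coupe | tennis | red | sushi | classical
  3   | van | golf | green | pizza | pop
  4   | truck | soccer | yellow | tacos | rock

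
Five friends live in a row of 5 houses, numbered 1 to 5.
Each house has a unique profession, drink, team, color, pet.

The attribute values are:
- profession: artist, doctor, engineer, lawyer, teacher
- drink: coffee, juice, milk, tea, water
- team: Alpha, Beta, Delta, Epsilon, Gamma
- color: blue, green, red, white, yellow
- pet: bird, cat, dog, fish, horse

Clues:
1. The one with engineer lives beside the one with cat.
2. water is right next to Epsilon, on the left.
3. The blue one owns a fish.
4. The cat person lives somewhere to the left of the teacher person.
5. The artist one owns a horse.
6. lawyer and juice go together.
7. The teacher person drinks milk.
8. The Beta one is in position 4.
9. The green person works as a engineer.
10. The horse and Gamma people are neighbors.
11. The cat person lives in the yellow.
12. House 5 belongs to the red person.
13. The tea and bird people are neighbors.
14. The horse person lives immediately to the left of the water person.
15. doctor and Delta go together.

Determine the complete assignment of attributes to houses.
Solution:

House | Profession | Drink | Team | Color | Pet
-----------------------------------------------
  1   | artist | tea | Alpha | white | horse
  2   | engineer | water | Gamma | green | bird
  3   | lawyer | juice | Epsilon | yellow | cat
  4   | teacher | milk | Beta | blue | fish
  5   | doctor | coffee | Delta | red | dog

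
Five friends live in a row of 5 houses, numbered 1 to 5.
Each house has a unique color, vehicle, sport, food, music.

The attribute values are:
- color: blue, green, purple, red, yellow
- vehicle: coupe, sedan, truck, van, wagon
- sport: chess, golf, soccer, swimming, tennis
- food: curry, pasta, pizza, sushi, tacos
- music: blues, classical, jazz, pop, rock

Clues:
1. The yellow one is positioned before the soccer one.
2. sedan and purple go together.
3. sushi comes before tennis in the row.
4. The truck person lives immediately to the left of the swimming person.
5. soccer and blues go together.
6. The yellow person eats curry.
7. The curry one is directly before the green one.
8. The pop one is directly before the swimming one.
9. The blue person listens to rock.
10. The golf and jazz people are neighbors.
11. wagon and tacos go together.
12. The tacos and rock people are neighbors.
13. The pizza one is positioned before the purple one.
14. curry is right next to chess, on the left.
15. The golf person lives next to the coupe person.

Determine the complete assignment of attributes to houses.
Solution:

House | Color | Vehicle | Sport | Food | Music
----------------------------------------------
  1   | red | truck | golf | sushi | pop
  2   | yellow | coupe | swimming | curry | jazz
  3   | green | wagon | chess | tacos | classical
  4   | blue | van | tennis | pizza | rock
  5   | purple | sedan | soccer | pasta | blues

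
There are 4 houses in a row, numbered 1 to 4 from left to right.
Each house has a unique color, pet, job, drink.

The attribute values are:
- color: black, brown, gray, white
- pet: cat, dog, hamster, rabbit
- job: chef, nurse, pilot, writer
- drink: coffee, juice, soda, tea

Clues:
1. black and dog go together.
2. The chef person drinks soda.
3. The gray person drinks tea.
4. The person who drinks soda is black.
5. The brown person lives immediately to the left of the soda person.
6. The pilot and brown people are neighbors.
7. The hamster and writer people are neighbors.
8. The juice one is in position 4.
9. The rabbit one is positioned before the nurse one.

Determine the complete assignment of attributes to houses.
Solution:

House | Color | Pet | Job | Drink
---------------------------------
  1   | gray | hamster | pilot | tea
  2   | brown | rabbit | writer | coffee
  3   | black | dog | chef | soda
  4   | white | cat | nurse | juice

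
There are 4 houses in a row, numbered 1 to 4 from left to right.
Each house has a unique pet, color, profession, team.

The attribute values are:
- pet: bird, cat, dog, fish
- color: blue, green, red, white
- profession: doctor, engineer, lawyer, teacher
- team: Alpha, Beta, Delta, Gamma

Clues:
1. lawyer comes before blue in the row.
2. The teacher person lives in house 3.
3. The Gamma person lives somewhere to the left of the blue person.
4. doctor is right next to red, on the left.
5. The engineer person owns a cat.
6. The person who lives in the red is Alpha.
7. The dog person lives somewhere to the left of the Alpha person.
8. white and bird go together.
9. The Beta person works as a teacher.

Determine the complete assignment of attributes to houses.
Solution:

House | Pet | Color | Profession | Team
---------------------------------------
  1   | dog | green | doctor | Gamma
  2   | fish | red | lawyer | Alpha
  3   | bird | white | teacher | Beta
  4   | cat | blue | engineer | Delta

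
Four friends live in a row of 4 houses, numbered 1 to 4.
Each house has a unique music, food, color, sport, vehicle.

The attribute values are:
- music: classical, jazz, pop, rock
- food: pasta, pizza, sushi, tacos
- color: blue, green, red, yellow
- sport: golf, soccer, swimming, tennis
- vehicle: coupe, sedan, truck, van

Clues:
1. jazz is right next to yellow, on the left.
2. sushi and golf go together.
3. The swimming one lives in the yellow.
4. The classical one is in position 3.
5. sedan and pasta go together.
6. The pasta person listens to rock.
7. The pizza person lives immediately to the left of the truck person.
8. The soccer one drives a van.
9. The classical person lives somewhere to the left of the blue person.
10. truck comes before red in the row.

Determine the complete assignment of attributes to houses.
Solution:

House | Music | Food | Color | Sport | Vehicle
----------------------------------------------
  1   | jazz | pizza | green | soccer | van
  2   | pop | tacos | yellow | swimming | truck
  3   | classical | sushi | red | golf | coupe
  4   | rock | pasta | blue | tennis | sedan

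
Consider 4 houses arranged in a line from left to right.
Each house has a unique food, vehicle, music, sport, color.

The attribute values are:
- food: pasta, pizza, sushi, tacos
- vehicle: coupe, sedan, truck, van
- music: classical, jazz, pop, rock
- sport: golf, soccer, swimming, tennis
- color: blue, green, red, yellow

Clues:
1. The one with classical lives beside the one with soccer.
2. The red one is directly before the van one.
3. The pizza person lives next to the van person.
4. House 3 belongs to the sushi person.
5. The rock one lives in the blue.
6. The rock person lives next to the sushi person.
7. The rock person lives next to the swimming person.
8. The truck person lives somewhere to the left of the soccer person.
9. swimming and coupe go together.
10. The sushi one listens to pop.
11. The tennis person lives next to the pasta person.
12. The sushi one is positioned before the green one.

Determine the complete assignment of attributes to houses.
Solution:

House | Food | Vehicle | Music | Sport | Color
----------------------------------------------
  1   | pizza | truck | classical | tennis | red
  2   | pasta | van | rock | soccer | blue
  3   | sushi | coupe | pop | swimming | yellow
  4   | tacos | sedan | jazz | golf | green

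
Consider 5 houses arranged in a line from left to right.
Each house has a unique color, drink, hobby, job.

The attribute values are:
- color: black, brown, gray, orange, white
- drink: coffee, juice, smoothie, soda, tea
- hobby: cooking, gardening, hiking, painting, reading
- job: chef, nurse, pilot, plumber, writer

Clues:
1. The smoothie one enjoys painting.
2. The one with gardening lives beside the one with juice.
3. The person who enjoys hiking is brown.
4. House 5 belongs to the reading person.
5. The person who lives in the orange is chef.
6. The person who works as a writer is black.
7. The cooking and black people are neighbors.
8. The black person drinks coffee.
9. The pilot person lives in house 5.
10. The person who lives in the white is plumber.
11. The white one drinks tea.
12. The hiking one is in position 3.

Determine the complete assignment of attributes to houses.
Solution:

House | Color | Drink | Hobby | Job
-----------------------------------
  1   | white | tea | cooking | plumber
  2   | black | coffee | gardening | writer
  3   | brown | juice | hiking | nurse
  4   | orange | smoothie | painting | chef
  5   | gray | soda | reading | pilot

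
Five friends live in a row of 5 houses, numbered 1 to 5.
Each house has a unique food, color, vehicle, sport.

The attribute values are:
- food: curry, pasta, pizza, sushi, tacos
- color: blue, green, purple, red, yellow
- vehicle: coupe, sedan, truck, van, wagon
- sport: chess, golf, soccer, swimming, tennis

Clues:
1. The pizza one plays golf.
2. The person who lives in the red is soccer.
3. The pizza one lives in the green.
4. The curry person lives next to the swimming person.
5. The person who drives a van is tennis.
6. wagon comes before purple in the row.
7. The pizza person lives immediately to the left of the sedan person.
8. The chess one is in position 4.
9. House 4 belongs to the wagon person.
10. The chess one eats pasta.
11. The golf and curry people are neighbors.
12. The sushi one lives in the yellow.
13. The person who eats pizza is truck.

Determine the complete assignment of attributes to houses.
Solution:

House | Food | Color | Vehicle | Sport
--------------------------------------
  1   | pizza | green | truck | golf
  2   | curry | red | sedan | soccer
  3   | sushi | yellow | coupe | swimming
  4   | pasta | blue | wagon | chess
  5   | tacos | purple | van | tennis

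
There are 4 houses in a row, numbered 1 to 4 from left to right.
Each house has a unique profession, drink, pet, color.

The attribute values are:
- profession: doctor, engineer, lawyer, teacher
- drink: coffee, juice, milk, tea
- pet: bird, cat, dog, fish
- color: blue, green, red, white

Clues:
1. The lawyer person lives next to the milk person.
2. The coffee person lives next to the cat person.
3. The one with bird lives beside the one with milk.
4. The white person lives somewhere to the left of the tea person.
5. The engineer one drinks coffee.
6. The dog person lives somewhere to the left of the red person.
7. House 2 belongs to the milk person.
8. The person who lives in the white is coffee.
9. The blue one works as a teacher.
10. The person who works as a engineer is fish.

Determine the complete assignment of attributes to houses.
Solution:

House | Profession | Drink | Pet | Color
----------------------------------------
  1   | lawyer | juice | bird | green
  2   | teacher | milk | dog | blue
  3   | engineer | coffee | fish | white
  4   | doctor | tea | cat | red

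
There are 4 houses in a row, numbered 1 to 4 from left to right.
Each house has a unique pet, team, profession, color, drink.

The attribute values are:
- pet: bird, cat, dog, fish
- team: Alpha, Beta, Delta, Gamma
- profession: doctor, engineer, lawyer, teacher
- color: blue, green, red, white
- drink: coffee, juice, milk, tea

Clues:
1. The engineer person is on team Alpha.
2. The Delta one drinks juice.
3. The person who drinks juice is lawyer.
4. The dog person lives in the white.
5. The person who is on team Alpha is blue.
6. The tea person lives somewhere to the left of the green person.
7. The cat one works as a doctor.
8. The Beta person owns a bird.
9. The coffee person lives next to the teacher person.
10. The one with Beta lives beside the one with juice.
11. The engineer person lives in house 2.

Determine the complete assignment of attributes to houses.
Solution:

House | Pet | Team | Profession | Color | Drink
-----------------------------------------------
  1   | cat | Gamma | doctor | red | tea
  2   | fish | Alpha | engineer | blue | coffee
  3   | bird | Beta | teacher | green | milk
  4   | dog | Delta | lawyer | white | juice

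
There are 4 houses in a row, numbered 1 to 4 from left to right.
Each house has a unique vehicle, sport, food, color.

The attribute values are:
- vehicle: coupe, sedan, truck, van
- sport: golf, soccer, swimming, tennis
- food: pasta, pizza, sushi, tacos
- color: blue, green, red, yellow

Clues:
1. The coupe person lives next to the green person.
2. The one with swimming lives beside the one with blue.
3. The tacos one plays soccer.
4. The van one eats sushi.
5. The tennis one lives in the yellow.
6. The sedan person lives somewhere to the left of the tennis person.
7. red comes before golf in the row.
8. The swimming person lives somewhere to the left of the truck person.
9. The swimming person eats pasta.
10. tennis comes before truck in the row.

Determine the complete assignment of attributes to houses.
Solution:

House | Vehicle | Sport | Food | Color
--------------------------------------
  1   | sedan | swimming | pasta | red
  2   | van | golf | sushi | blue
  3   | coupe | tennis | pizza | yellow
  4   | truck | soccer | tacos | green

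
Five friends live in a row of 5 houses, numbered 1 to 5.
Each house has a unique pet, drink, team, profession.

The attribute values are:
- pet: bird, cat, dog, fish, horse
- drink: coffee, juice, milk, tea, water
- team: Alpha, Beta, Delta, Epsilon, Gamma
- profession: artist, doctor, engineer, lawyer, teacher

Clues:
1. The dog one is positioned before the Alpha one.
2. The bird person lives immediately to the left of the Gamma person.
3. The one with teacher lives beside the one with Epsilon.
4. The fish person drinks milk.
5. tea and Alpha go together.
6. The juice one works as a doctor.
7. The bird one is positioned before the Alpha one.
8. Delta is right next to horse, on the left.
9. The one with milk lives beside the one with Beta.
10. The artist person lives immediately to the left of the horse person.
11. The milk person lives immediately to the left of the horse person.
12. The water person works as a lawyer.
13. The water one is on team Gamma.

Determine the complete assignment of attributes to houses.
Solution:

House | Pet | Drink | Team | Profession
---------------------------------------
  1   | fish | milk | Delta | artist
  2   | horse | coffee | Beta | teacher
  3   | bird | juice | Epsilon | doctor
  4   | dog | water | Gamma | lawyer
  5   | cat | tea | Alpha | engineer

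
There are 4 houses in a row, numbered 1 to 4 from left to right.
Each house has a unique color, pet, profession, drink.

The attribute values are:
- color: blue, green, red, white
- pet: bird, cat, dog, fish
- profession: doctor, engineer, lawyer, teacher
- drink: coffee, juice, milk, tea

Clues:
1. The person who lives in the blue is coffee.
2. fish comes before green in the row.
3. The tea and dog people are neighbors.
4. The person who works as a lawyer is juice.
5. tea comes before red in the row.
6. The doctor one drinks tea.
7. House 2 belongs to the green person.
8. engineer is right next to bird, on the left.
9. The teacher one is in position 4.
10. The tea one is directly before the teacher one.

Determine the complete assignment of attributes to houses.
Solution:

House | Color | Pet | Profession | Drink
----------------------------------------
  1   | blue | fish | engineer | coffee
  2   | green | bird | lawyer | juice
  3   | white | cat | doctor | tea
  4   | red | dog | teacher | milk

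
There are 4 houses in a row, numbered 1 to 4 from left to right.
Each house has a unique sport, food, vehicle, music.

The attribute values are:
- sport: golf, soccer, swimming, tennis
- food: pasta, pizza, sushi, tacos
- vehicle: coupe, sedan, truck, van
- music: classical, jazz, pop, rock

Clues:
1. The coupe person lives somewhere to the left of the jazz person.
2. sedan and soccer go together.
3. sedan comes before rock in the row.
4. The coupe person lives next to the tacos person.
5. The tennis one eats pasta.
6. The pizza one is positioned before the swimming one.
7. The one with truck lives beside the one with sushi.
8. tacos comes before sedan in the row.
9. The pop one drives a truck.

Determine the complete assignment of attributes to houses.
Solution:

House | Sport | Food | Vehicle | Music
--------------------------------------
  1   | golf | pizza | coupe | classical
  2   | swimming | tacos | truck | pop
  3   | soccer | sushi | sedan | jazz
  4   | tennis | pasta | van | rock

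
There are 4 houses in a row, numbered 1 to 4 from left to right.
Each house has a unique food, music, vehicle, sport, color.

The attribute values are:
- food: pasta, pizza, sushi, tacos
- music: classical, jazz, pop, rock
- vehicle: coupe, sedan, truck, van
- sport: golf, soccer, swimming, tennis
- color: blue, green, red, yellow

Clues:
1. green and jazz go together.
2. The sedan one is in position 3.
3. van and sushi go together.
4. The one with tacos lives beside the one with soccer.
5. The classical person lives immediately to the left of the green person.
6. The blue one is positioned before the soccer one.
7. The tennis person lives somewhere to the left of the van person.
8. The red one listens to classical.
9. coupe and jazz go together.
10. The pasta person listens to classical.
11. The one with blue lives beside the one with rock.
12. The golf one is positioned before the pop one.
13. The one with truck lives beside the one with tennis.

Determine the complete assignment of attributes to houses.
Solution:

House | Food | Music | Vehicle | Sport | Color
----------------------------------------------
  1   | pasta | classical | truck | golf | red
  2   | pizza | jazz | coupe | tennis | green
  3   | tacos | pop | sedan | swimming | blue
  4   | sushi | rock | van | soccer | yellow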